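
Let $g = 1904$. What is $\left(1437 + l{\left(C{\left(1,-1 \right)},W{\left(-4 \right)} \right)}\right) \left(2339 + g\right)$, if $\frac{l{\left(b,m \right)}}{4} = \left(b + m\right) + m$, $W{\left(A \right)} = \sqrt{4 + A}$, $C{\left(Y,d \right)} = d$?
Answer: $6080219$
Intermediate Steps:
$l{\left(b,m \right)} = 4 b + 8 m$ ($l{\left(b,m \right)} = 4 \left(\left(b + m\right) + m\right) = 4 \left(b + 2 m\right) = 4 b + 8 m$)
$\left(1437 + l{\left(C{\left(1,-1 \right)},W{\left(-4 \right)} \right)}\right) \left(2339 + g\right) = \left(1437 + \left(4 \left(-1\right) + 8 \sqrt{4 - 4}\right)\right) \left(2339 + 1904\right) = \left(1437 - \left(4 - 8 \sqrt{0}\right)\right) 4243 = \left(1437 + \left(-4 + 8 \cdot 0\right)\right) 4243 = \left(1437 + \left(-4 + 0\right)\right) 4243 = \left(1437 - 4\right) 4243 = 1433 \cdot 4243 = 6080219$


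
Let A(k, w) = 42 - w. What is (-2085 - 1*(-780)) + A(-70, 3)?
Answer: -1266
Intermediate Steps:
(-2085 - 1*(-780)) + A(-70, 3) = (-2085 - 1*(-780)) + (42 - 1*3) = (-2085 + 780) + (42 - 3) = -1305 + 39 = -1266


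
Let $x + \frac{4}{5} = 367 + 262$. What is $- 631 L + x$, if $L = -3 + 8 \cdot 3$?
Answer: $- \frac{63114}{5} \approx -12623.0$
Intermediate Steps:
$L = 21$ ($L = -3 + 24 = 21$)
$x = \frac{3141}{5}$ ($x = - \frac{4}{5} + \left(367 + 262\right) = - \frac{4}{5} + 629 = \frac{3141}{5} \approx 628.2$)
$- 631 L + x = \left(-631\right) 21 + \frac{3141}{5} = -13251 + \frac{3141}{5} = - \frac{63114}{5}$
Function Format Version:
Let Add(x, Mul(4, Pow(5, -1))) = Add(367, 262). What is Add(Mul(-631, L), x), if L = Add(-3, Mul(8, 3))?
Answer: Rational(-63114, 5) ≈ -12623.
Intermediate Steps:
L = 21 (L = Add(-3, 24) = 21)
x = Rational(3141, 5) (x = Add(Rational(-4, 5), Add(367, 262)) = Add(Rational(-4, 5), 629) = Rational(3141, 5) ≈ 628.20)
Add(Mul(-631, L), x) = Add(Mul(-631, 21), Rational(3141, 5)) = Add(-13251, Rational(3141, 5)) = Rational(-63114, 5)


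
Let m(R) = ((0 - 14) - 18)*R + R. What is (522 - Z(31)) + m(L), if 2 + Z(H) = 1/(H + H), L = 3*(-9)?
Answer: 84381/62 ≈ 1361.0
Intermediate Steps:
L = -27
Z(H) = -2 + 1/(2*H) (Z(H) = -2 + 1/(H + H) = -2 + 1/(2*H))
m(R) = -31*R (m(R) = (-14 - 18)*R + R = -32*R + R = -31*R)
(522 - Z(31)) + m(L) = (522 - (-2 + (1/2)/31)) - 31*(-27) = (522 - (-2 + (1/2)*(1/31))) + 837 = (522 - (-2 + 1/62)) + 837 = (522 - 1*(-123/62)) + 837 = (522 + 123/62) + 837 = 32487/62 + 837 = 84381/62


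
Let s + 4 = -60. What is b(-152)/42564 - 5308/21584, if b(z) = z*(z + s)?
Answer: 10056587/19139612 ≈ 0.52543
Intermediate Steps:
s = -64 (s = -4 - 60 = -64)
b(z) = z*(-64 + z) (b(z) = z*(z - 64) = z*(-64 + z))
b(-152)/42564 - 5308/21584 = -152*(-64 - 152)/42564 - 5308/21584 = -152*(-216)*(1/42564) - 5308*1/21584 = 32832*(1/42564) - 1327/5396 = 2736/3547 - 1327/5396 = 10056587/19139612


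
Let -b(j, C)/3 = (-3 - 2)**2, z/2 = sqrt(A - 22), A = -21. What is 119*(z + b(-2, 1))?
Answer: -8925 + 238*I*sqrt(43) ≈ -8925.0 + 1560.7*I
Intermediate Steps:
z = 2*I*sqrt(43) (z = 2*sqrt(-21 - 22) = 2*sqrt(-43) = 2*(I*sqrt(43)) = 2*I*sqrt(43) ≈ 13.115*I)
b(j, C) = -75 (b(j, C) = -3*(-3 - 2)**2 = -3*(-5)**2 = -3*25 = -75)
119*(z + b(-2, 1)) = 119*(2*I*sqrt(43) - 75) = 119*(-75 + 2*I*sqrt(43)) = -8925 + 238*I*sqrt(43)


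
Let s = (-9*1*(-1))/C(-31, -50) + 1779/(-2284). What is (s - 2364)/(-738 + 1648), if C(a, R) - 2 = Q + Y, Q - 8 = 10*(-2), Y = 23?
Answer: -70194459/27019720 ≈ -2.5979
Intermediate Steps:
Q = -12 (Q = 8 + 10*(-2) = 8 - 20 = -12)
C(a, R) = 13 (C(a, R) = 2 + (-12 + 23) = 2 + 11 = 13)
s = -2571/29692 (s = (-9*1*(-1))/13 + 1779/(-2284) = -9*(-1)*(1/13) + 1779*(-1/2284) = 9*(1/13) - 1779/2284 = 9/13 - 1779/2284 = -2571/29692 ≈ -0.086589)
(s - 2364)/(-738 + 1648) = (-2571/29692 - 2364)/(-738 + 1648) = -70194459/29692/910 = -70194459/29692*1/910 = -70194459/27019720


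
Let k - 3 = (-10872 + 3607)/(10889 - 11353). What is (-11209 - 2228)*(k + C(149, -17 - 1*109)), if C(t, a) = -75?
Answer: 351283491/464 ≈ 7.5708e+5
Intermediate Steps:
k = 8657/464 (k = 3 + (-10872 + 3607)/(10889 - 11353) = 3 - 7265/(-464) = 3 - 7265*(-1/464) = 3 + 7265/464 = 8657/464 ≈ 18.657)
(-11209 - 2228)*(k + C(149, -17 - 1*109)) = (-11209 - 2228)*(8657/464 - 75) = -13437*(-26143/464) = 351283491/464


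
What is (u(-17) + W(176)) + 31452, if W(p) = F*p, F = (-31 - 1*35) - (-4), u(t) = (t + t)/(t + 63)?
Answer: 472403/23 ≈ 20539.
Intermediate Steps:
u(t) = 2*t/(63 + t) (u(t) = (2*t)/(63 + t) = 2*t/(63 + t))
F = -62 (F = (-31 - 35) - 1*(-4) = -66 + 4 = -62)
W(p) = -62*p
(u(-17) + W(176)) + 31452 = (2*(-17)/(63 - 17) - 62*176) + 31452 = (2*(-17)/46 - 10912) + 31452 = (2*(-17)*(1/46) - 10912) + 31452 = (-17/23 - 10912) + 31452 = -250993/23 + 31452 = 472403/23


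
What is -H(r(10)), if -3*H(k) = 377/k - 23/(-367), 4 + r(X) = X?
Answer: 138497/6606 ≈ 20.965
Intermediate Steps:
r(X) = -4 + X
H(k) = -23/1101 - 377/(3*k) (H(k) = -(377/k - 23/(-367))/3 = -(377/k - 23*(-1/367))/3 = -(377/k + 23/367)/3 = -(23/367 + 377/k)/3 = -23/1101 - 377/(3*k))
-H(r(10)) = -(-138359 - 23*(-4 + 10))/(1101*(-4 + 10)) = -(-138359 - 23*6)/(1101*6) = -(-138359 - 138)/(1101*6) = -(-138497)/(1101*6) = -1*(-138497/6606) = 138497/6606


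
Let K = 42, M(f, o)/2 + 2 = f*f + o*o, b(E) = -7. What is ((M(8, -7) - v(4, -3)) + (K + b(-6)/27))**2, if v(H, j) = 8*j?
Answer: 60357361/729 ≈ 82795.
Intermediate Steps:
M(f, o) = -4 + 2*f**2 + 2*o**2 (M(f, o) = -4 + 2*(f*f + o*o) = -4 + 2*(f**2 + o**2) = -4 + (2*f**2 + 2*o**2) = -4 + 2*f**2 + 2*o**2)
((M(8, -7) - v(4, -3)) + (K + b(-6)/27))**2 = (((-4 + 2*8**2 + 2*(-7)**2) - 8*(-3)) + (42 - 7/27))**2 = (((-4 + 2*64 + 2*49) - 1*(-24)) + (42 - 7*1/27))**2 = (((-4 + 128 + 98) + 24) + (42 - 7/27))**2 = ((222 + 24) + 1127/27)**2 = (246 + 1127/27)**2 = (7769/27)**2 = 60357361/729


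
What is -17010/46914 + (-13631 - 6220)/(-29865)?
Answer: 3359414/11119735 ≈ 0.30211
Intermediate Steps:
-17010/46914 + (-13631 - 6220)/(-29865) = -17010*1/46914 - 19851*(-1/29865) = -405/1117 + 6617/9955 = 3359414/11119735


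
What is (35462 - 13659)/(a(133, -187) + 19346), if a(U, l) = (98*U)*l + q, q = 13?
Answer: -21803/2417999 ≈ -0.0090170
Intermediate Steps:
a(U, l) = 13 + 98*U*l (a(U, l) = (98*U)*l + 13 = 98*U*l + 13 = 13 + 98*U*l)
(35462 - 13659)/(a(133, -187) + 19346) = (35462 - 13659)/((13 + 98*133*(-187)) + 19346) = 21803/((13 - 2437358) + 19346) = 21803/(-2437345 + 19346) = 21803/(-2417999) = 21803*(-1/2417999) = -21803/2417999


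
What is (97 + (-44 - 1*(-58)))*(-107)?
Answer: -11877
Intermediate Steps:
(97 + (-44 - 1*(-58)))*(-107) = (97 + (-44 + 58))*(-107) = (97 + 14)*(-107) = 111*(-107) = -11877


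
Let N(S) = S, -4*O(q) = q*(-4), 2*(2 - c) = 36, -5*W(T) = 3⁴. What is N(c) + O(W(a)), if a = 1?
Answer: -161/5 ≈ -32.200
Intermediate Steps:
W(T) = -81/5 (W(T) = -⅕*3⁴ = -⅕*81 = -81/5)
c = -16 (c = 2 - ½*36 = 2 - 18 = -16)
O(q) = q (O(q) = -q*(-4)/4 = -(-1)*q = q)
N(c) + O(W(a)) = -16 - 81/5 = -161/5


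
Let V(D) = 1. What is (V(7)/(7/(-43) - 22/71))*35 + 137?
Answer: 90836/1443 ≈ 62.949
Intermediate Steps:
(V(7)/(7/(-43) - 22/71))*35 + 137 = (1/(7/(-43) - 22/71))*35 + 137 = (1/(7*(-1/43) - 22*1/71))*35 + 137 = (1/(-7/43 - 22/71))*35 + 137 = (1/(-1443/3053))*35 + 137 = (1*(-3053/1443))*35 + 137 = -3053/1443*35 + 137 = -106855/1443 + 137 = 90836/1443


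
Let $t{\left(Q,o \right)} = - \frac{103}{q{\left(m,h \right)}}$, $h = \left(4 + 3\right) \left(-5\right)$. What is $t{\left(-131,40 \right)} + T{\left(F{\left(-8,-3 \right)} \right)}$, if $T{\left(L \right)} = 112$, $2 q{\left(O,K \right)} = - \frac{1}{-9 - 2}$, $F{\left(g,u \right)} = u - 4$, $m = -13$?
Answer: $-2154$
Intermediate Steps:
$h = -35$ ($h = 7 \left(-5\right) = -35$)
$F{\left(g,u \right)} = -4 + u$
$q{\left(O,K \right)} = \frac{1}{22}$ ($q{\left(O,K \right)} = \frac{\left(-1\right) \frac{1}{-9 - 2}}{2} = \frac{\left(-1\right) \frac{1}{-11}}{2} = \frac{\left(-1\right) \left(- \frac{1}{11}\right)}{2} = \frac{1}{2} \cdot \frac{1}{11} = \frac{1}{22}$)
$t{\left(Q,o \right)} = -2266$ ($t{\left(Q,o \right)} = - 103 \frac{1}{\frac{1}{22}} = \left(-103\right) 22 = -2266$)
$t{\left(-131,40 \right)} + T{\left(F{\left(-8,-3 \right)} \right)} = -2266 + 112 = -2154$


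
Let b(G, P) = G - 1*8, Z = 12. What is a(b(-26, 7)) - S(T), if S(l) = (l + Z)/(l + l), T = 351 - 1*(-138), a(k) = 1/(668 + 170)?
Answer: -34905/68297 ≈ -0.51108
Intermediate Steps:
b(G, P) = -8 + G (b(G, P) = G - 8 = -8 + G)
a(k) = 1/838
T = 489 (T = 351 + 138 = 489)
S(l) = (12 + l)/(2*l) (S(l) = (l + 12)/(l + l) = (12 + l)/((2*l)) = (12 + l)*(1/(2*l)) = (12 + l)/(2*l))
a(b(-26, 7)) - S(T) = 1/838 - (12 + 489)/(2*489) = 1/838 - 501/(2*489) = 1/838 - 1*167/326 = 1/838 - 167/326 = -34905/68297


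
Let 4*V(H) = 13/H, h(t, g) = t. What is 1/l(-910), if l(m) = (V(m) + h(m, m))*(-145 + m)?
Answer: 56/53763011 ≈ 1.0416e-6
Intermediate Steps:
V(H) = 13/(4*H) (V(H) = (13/H)/4 = 13/(4*H))
l(m) = (-145 + m)*(m + 13/(4*m)) (l(m) = (13/(4*m) + m)*(-145 + m) = (m + 13/(4*m))*(-145 + m) = (-145 + m)*(m + 13/(4*m)))
1/l(-910) = 1/(13/4 + (-910)² - 145*(-910) - 1885/4/(-910)) = 1/(13/4 + 828100 + 131950 - 1885/4*(-1/910)) = 1/(13/4 + 828100 + 131950 + 29/56) = 1/(53763011/56) = 56/53763011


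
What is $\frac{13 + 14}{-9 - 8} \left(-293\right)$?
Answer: $\frac{7911}{17} \approx 465.35$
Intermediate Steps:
$\frac{13 + 14}{-9 - 8} \left(-293\right) = \frac{27}{-17} \left(-293\right) = 27 \left(- \frac{1}{17}\right) \left(-293\right) = \left(- \frac{27}{17}\right) \left(-293\right) = \frac{7911}{17}$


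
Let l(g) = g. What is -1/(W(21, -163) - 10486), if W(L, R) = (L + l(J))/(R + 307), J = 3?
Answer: 6/62915 ≈ 9.5367e-5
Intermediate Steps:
W(L, R) = (3 + L)/(307 + R) (W(L, R) = (L + 3)/(R + 307) = (3 + L)/(307 + R))
-1/(W(21, -163) - 10486) = -1/((3 + 21)/(307 - 163) - 10486) = -1/(24/144 - 10486) = -1/((1/144)*24 - 10486) = -1/(⅙ - 10486) = -1/(-62915/6) = -1*(-6/62915) = 6/62915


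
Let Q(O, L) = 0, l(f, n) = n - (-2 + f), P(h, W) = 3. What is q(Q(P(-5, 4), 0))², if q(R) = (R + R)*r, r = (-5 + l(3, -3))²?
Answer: 0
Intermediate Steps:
l(f, n) = 2 + n - f (l(f, n) = n + (2 - f) = 2 + n - f)
r = 81 (r = (-5 + (2 - 3 - 1*3))² = (-5 + (2 - 3 - 3))² = (-5 - 4)² = (-9)² = 81)
q(R) = 162*R (q(R) = (R + R)*81 = (2*R)*81 = 162*R)
q(Q(P(-5, 4), 0))² = (162*0)² = 0² = 0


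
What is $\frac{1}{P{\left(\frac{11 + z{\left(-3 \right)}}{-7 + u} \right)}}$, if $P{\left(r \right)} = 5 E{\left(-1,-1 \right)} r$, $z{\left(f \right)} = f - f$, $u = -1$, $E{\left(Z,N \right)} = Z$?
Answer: $\frac{8}{55} \approx 0.14545$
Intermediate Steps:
$z{\left(f \right)} = 0$
$P{\left(r \right)} = - 5 r$ ($P{\left(r \right)} = 5 \left(-1\right) r = - 5 r$)
$\frac{1}{P{\left(\frac{11 + z{\left(-3 \right)}}{-7 + u} \right)}} = \frac{1}{\left(-5\right) \frac{11 + 0}{-7 - 1}} = \frac{1}{\left(-5\right) \frac{11}{-8}} = \frac{1}{\left(-5\right) 11 \left(- \frac{1}{8}\right)} = \frac{1}{\left(-5\right) \left(- \frac{11}{8}\right)} = \frac{1}{\frac{55}{8}} = \frac{8}{55}$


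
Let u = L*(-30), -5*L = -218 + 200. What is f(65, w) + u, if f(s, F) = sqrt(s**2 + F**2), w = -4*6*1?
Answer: -108 + sqrt(4801) ≈ -38.711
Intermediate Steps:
w = -24 (w = -24*1 = -24)
L = 18/5 (L = -(-218 + 200)/5 = -1/5*(-18) = 18/5 ≈ 3.6000)
f(s, F) = sqrt(F**2 + s**2)
u = -108 (u = (18/5)*(-30) = -108)
f(65, w) + u = sqrt((-24)**2 + 65**2) - 108 = sqrt(576 + 4225) - 108 = sqrt(4801) - 108 = -108 + sqrt(4801)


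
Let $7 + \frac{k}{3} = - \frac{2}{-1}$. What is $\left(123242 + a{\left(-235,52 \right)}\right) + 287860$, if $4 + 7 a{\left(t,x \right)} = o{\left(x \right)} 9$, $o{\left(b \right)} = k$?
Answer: $\frac{2877575}{7} \approx 4.1108 \cdot 10^{5}$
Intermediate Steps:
$k = -15$ ($k = -21 + 3 \left(- \frac{2}{-1}\right) = -21 + 3 \left(\left(-2\right) \left(-1\right)\right) = -21 + 3 \cdot 2 = -21 + 6 = -15$)
$o{\left(b \right)} = -15$
$a{\left(t,x \right)} = - \frac{139}{7}$ ($a{\left(t,x \right)} = - \frac{4}{7} + \frac{\left(-15\right) 9}{7} = - \frac{4}{7} + \frac{1}{7} \left(-135\right) = - \frac{4}{7} - \frac{135}{7} = - \frac{139}{7}$)
$\left(123242 + a{\left(-235,52 \right)}\right) + 287860 = \left(123242 - \frac{139}{7}\right) + 287860 = \frac{862555}{7} + 287860 = \frac{2877575}{7}$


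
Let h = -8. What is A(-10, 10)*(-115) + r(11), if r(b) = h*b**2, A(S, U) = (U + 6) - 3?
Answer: -2463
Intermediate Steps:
A(S, U) = 3 + U (A(S, U) = (6 + U) - 3 = 3 + U)
r(b) = -8*b**2
A(-10, 10)*(-115) + r(11) = (3 + 10)*(-115) - 8*11**2 = 13*(-115) - 8*121 = -1495 - 968 = -2463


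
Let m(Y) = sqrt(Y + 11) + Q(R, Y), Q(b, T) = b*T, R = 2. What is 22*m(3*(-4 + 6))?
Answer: 264 + 22*sqrt(17) ≈ 354.71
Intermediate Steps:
Q(b, T) = T*b
m(Y) = sqrt(11 + Y) + 2*Y (m(Y) = sqrt(Y + 11) + Y*2 = sqrt(11 + Y) + 2*Y)
22*m(3*(-4 + 6)) = 22*(sqrt(11 + 3*(-4 + 6)) + 2*(3*(-4 + 6))) = 22*(sqrt(11 + 3*2) + 2*(3*2)) = 22*(sqrt(11 + 6) + 2*6) = 22*(sqrt(17) + 12) = 22*(12 + sqrt(17)) = 264 + 22*sqrt(17)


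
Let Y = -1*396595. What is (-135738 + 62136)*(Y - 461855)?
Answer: 63183636900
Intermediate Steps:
Y = -396595
(-135738 + 62136)*(Y - 461855) = (-135738 + 62136)*(-396595 - 461855) = -73602*(-858450) = 63183636900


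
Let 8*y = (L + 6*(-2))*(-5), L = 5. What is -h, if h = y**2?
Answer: -1225/64 ≈ -19.141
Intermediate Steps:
y = 35/8 (y = ((5 + 6*(-2))*(-5))/8 = ((5 - 12)*(-5))/8 = (-7*(-5))/8 = (1/8)*35 = 35/8 ≈ 4.3750)
h = 1225/64 (h = (35/8)**2 = 1225/64 ≈ 19.141)
-h = -1*1225/64 = -1225/64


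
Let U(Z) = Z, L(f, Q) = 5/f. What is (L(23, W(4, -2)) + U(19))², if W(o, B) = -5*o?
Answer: 195364/529 ≈ 369.31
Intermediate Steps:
(L(23, W(4, -2)) + U(19))² = (5/23 + 19)² = (442/23)² = 195364/529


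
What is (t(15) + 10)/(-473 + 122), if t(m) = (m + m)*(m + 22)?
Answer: -1120/351 ≈ -3.1909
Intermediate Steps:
t(m) = 2*m*(22 + m) (t(m) = (2*m)*(22 + m) = 2*m*(22 + m))
(t(15) + 10)/(-473 + 122) = (2*15*(22 + 15) + 10)/(-473 + 122) = (2*15*37 + 10)/(-351) = (1110 + 10)*(-1/351) = 1120*(-1/351) = -1120/351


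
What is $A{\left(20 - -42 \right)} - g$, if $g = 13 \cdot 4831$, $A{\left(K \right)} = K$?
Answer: $-62741$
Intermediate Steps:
$g = 62803$
$A{\left(20 - -42 \right)} - g = \left(20 - -42\right) - 62803 = \left(20 + 42\right) - 62803 = 62 - 62803 = -62741$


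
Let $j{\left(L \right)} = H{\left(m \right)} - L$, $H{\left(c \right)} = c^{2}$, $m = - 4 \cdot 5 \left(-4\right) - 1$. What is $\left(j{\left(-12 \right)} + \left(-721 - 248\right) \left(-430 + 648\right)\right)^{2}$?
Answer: $42020490121$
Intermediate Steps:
$m = 79$ ($m = \left(-4\right) \left(-20\right) - 1 = 80 - 1 = 79$)
$j{\left(L \right)} = 6241 - L$ ($j{\left(L \right)} = 79^{2} - L = 6241 - L$)
$\left(j{\left(-12 \right)} + \left(-721 - 248\right) \left(-430 + 648\right)\right)^{2} = \left(\left(6241 - -12\right) + \left(-721 - 248\right) \left(-430 + 648\right)\right)^{2} = \left(\left(6241 + 12\right) - 211242\right)^{2} = \left(6253 - 211242\right)^{2} = \left(-204989\right)^{2} = 42020490121$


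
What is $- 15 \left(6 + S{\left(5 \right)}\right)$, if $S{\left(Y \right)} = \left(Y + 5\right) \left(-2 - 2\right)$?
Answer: $510$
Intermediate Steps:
$S{\left(Y \right)} = -20 - 4 Y$ ($S{\left(Y \right)} = \left(5 + Y\right) \left(-4\right) = -20 - 4 Y$)
$- 15 \left(6 + S{\left(5 \right)}\right) = - 15 \left(6 - 40\right) = \left(-15\right) \left(-34\right) = 510$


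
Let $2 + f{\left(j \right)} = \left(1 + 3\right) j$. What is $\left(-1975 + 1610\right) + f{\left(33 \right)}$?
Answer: $-235$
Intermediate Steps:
$f{\left(j \right)} = -2 + 4 j$ ($f{\left(j \right)} = -2 + \left(1 + 3\right) j = -2 + 4 j$)
$\left(-1975 + 1610\right) + f{\left(33 \right)} = \left(-1975 + 1610\right) + \left(-2 + 4 \cdot 33\right) = -365 + \left(-2 + 132\right) = -365 + 130 = -235$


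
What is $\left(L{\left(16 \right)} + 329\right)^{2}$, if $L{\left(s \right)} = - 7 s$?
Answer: $47089$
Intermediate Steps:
$\left(L{\left(16 \right)} + 329\right)^{2} = \left(\left(-7\right) 16 + 329\right)^{2} = \left(-112 + 329\right)^{2} = 217^{2} = 47089$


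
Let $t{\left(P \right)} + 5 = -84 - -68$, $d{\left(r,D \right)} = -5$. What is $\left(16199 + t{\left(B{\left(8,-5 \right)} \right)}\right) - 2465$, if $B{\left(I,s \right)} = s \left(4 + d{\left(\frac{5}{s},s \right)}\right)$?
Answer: $13713$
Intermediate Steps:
$B{\left(I,s \right)} = - s$ ($B{\left(I,s \right)} = s \left(4 - 5\right) = s \left(-1\right) = - s$)
$t{\left(P \right)} = -21$ ($t{\left(P \right)} = -5 - 16 = -21$)
$\left(16199 + t{\left(B{\left(8,-5 \right)} \right)}\right) - 2465 = \left(16199 - 21\right) - 2465 = 16178 - 2465 = 13713$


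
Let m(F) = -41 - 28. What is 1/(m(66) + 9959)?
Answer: 1/9890 ≈ 0.00010111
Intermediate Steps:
m(F) = -69
1/(m(66) + 9959) = 1/(-69 + 9959) = 1/9890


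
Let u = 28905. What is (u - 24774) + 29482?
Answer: 33613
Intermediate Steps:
(u - 24774) + 29482 = (28905 - 24774) + 29482 = 4131 + 29482 = 33613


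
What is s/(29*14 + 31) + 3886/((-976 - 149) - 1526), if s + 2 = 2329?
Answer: 4470695/1158487 ≈ 3.8591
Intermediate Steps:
s = 2327 (s = -2 + 2329 = 2327)
s/(29*14 + 31) + 3886/((-976 - 149) - 1526) = 2327/(29*14 + 31) + 3886/((-976 - 149) - 1526) = 2327/(406 + 31) + 3886/(-1125 - 1526) = 2327/437 + 3886/(-2651) = 2327*(1/437) + 3886*(-1/2651) = 2327/437 - 3886/2651 = 4470695/1158487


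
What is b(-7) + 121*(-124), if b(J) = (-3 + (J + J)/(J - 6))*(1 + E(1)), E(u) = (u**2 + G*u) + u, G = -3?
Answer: -15004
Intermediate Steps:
E(u) = u**2 - 2*u (E(u) = (u**2 - 3*u) + u = u**2 - 2*u)
b(J) = 0 (b(J) = (-3 + (J + J)/(J - 6))*(1 + 1*(-2 + 1)) = (-3 + (2*J)/(-6 + J))*(1 + 1*(-1)) = (-3 + 2*J/(-6 + J))*(1 - 1) = (-3 + 2*J/(-6 + J))*0 = 0)
b(-7) + 121*(-124) = 0 + 121*(-124) = 0 - 15004 = -15004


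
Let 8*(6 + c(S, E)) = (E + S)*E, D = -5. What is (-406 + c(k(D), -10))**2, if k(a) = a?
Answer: 2474329/16 ≈ 1.5465e+5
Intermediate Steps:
c(S, E) = -6 + E*(E + S)/8 (c(S, E) = -6 + ((E + S)*E)/8 = -6 + (E*(E + S))/8 = -6 + E*(E + S)/8)
(-406 + c(k(D), -10))**2 = (-406 + (-6 + (1/8)*(-10)**2 + (1/8)*(-10)*(-5)))**2 = (-406 + (-6 + (1/8)*100 + 25/4))**2 = (-406 + (-6 + 25/2 + 25/4))**2 = (-406 + 51/4)**2 = (-1573/4)**2 = 2474329/16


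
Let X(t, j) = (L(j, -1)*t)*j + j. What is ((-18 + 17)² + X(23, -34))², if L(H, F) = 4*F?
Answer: 9579025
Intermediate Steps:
X(t, j) = j - 4*j*t (X(t, j) = ((4*(-1))*t)*j + j = (-4*t)*j + j = -4*j*t + j = j - 4*j*t)
((-18 + 17)² + X(23, -34))² = ((-18 + 17)² - 34*(1 - 4*23))² = ((-1)² - 34*(1 - 92))² = (1 - 34*(-91))² = (1 + 3094)² = 3095² = 9579025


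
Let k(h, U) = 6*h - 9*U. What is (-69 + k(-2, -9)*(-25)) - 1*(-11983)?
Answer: 10189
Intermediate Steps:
k(h, U) = -9*U + 6*h
(-69 + k(-2, -9)*(-25)) - 1*(-11983) = (-69 + (-9*(-9) + 6*(-2))*(-25)) - 1*(-11983) = (-69 + (81 - 12)*(-25)) + 11983 = (-69 + 69*(-25)) + 11983 = (-69 - 1725) + 11983 = -1794 + 11983 = 10189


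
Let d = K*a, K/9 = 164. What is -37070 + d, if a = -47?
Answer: -106442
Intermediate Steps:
K = 1476 (K = 9*164 = 1476)
d = -69372 (d = 1476*(-47) = -69372)
-37070 + d = -37070 - 69372 = -106442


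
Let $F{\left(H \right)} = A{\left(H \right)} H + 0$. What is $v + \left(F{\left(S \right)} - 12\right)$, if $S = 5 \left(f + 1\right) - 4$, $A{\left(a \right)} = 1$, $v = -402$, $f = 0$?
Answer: $-413$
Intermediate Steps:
$S = 1$ ($S = 5 \left(0 + 1\right) - 4 = 5 \cdot 1 - 4 = 5 - 4 = 1$)
$F{\left(H \right)} = H$ ($F{\left(H \right)} = 1 H + 0 = H + 0 = H$)
$v + \left(F{\left(S \right)} - 12\right) = -402 + \left(1 - 12\right) = -402 - 11 = -413$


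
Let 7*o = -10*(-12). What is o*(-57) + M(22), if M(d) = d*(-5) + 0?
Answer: -7610/7 ≈ -1087.1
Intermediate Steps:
o = 120/7 (o = (-10*(-12))/7 = (⅐)*120 = 120/7 ≈ 17.143)
M(d) = -5*d (M(d) = -5*d + 0 = -5*d)
o*(-57) + M(22) = (120/7)*(-57) - 5*22 = -6840/7 - 110 = -7610/7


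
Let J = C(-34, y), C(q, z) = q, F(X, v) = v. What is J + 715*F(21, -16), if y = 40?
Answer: -11474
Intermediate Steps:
J = -34
J + 715*F(21, -16) = -34 + 715*(-16) = -34 - 11440 = -11474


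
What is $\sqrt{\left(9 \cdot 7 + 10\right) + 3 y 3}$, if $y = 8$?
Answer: $\sqrt{145} \approx 12.042$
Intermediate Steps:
$\sqrt{\left(9 \cdot 7 + 10\right) + 3 y 3} = \sqrt{\left(9 \cdot 7 + 10\right) + 3 \cdot 8 \cdot 3} = \sqrt{\left(63 + 10\right) + 24 \cdot 3} = \sqrt{73 + 72} = \sqrt{145}$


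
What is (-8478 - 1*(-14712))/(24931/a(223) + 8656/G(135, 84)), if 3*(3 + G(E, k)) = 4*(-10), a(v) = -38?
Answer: -11607708/2208403 ≈ -5.2562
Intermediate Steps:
G(E, k) = -49/3 (G(E, k) = -3 + (4*(-10))/3 = -3 + (⅓)*(-40) = -3 - 40/3 = -49/3)
(-8478 - 1*(-14712))/(24931/a(223) + 8656/G(135, 84)) = (-8478 - 1*(-14712))/(24931/(-38) + 8656/(-49/3)) = (-8478 + 14712)/(24931*(-1/38) + 8656*(-3/49)) = 6234/(-24931/38 - 25968/49) = 6234/(-2208403/1862) = 6234*(-1862/2208403) = -11607708/2208403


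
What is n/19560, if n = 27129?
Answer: 9043/6520 ≈ 1.3870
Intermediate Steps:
n/19560 = 27129/19560 = 27129*(1/19560) = 9043/6520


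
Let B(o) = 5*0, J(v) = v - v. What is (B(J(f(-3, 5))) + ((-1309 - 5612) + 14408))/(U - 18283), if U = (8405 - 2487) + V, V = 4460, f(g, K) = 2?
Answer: -7487/7905 ≈ -0.94712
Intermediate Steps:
J(v) = 0
U = 10378 (U = (8405 - 2487) + 4460 = 5918 + 4460 = 10378)
B(o) = 0
(B(J(f(-3, 5))) + ((-1309 - 5612) + 14408))/(U - 18283) = (0 + ((-1309 - 5612) + 14408))/(10378 - 18283) = (0 + (-6921 + 14408))/(-7905) = (0 + 7487)*(-1/7905) = 7487*(-1/7905) = -7487/7905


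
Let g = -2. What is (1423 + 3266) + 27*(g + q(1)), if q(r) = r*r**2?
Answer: 4662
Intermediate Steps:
q(r) = r**3
(1423 + 3266) + 27*(g + q(1)) = (1423 + 3266) + 27*(-2 + 1**3) = 4689 + 27*(-2 + 1) = 4689 + 27*(-1) = 4689 - 27 = 4662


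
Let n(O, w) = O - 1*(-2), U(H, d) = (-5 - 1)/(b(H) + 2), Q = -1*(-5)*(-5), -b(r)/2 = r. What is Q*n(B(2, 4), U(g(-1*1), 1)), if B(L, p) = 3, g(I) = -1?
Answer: -125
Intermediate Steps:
b(r) = -2*r
Q = -25 (Q = 5*(-5) = -25)
U(H, d) = -6/(2 - 2*H) (U(H, d) = (-5 - 1)/(-2*H + 2) = -6/(2 - 2*H))
n(O, w) = 2 + O (n(O, w) = O + 2 = 2 + O)
Q*n(B(2, 4), U(g(-1*1), 1)) = -25*(2 + 3) = -25*5 = -125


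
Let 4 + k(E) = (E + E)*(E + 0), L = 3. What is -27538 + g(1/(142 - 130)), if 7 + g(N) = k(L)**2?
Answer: -27349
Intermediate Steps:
k(E) = -4 + 2*E**2 (k(E) = -4 + (E + E)*(E + 0) = -4 + (2*E)*E = -4 + 2*E**2)
g(N) = 189 (g(N) = -7 + (-4 + 2*3**2)**2 = -7 + (-4 + 2*9)**2 = -7 + (-4 + 18)**2 = -7 + 14**2 = -7 + 196 = 189)
-27538 + g(1/(142 - 130)) = -27538 + 189 = -27349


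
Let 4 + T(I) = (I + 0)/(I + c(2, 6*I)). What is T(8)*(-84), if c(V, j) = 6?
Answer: 288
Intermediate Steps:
T(I) = -4 + I/(6 + I) (T(I) = -4 + (I + 0)/(I + 6) = -4 + I/(6 + I))
T(8)*(-84) = (3*(-8 - 1*8)/(6 + 8))*(-84) = (3*(-8 - 8)/14)*(-84) = (3*(1/14)*(-16))*(-84) = -24/7*(-84) = 288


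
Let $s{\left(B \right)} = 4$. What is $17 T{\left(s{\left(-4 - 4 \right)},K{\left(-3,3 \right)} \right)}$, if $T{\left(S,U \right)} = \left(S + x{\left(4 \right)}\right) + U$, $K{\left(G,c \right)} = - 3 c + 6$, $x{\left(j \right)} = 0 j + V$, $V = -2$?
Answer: $-17$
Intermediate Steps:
$x{\left(j \right)} = -2$ ($x{\left(j \right)} = 0 j - 2 = 0 - 2 = -2$)
$K{\left(G,c \right)} = 6 - 3 c$
$T{\left(S,U \right)} = -2 + S + U$ ($T{\left(S,U \right)} = \left(S - 2\right) + U = \left(-2 + S\right) + U = -2 + S + U$)
$17 T{\left(s{\left(-4 - 4 \right)},K{\left(-3,3 \right)} \right)} = 17 \left(-2 + 4 + \left(6 - 9\right)\right) = 17 \left(-2 + 4 - 3\right) = 17 \left(-1\right) = -17$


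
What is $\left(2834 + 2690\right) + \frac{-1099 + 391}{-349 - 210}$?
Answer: $\frac{3088624}{559} \approx 5525.3$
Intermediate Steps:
$\left(2834 + 2690\right) + \frac{-1099 + 391}{-349 - 210} = 5524 - \frac{708}{-559} = 5524 - - \frac{708}{559} = 5524 + \frac{708}{559} = \frac{3088624}{559}$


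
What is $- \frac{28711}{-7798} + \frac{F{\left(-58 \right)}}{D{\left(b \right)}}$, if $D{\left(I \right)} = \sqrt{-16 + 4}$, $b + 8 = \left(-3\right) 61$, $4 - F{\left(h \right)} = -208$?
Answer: $\frac{28711}{7798} - \frac{106 i \sqrt{3}}{3} \approx 3.6818 - 61.199 i$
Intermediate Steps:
$F{\left(h \right)} = 212$ ($F{\left(h \right)} = 4 - -208 = 4 + 208 = 212$)
$b = -191$ ($b = -8 - 183 = -191$)
$D{\left(I \right)} = 2 i \sqrt{3}$ ($D{\left(I \right)} = \sqrt{-12} = 2 i \sqrt{3}$)
$- \frac{28711}{-7798} + \frac{F{\left(-58 \right)}}{D{\left(b \right)}} = - \frac{28711}{-7798} + \frac{212}{2 i \sqrt{3}} = \left(-28711\right) \left(- \frac{1}{7798}\right) + 212 \left(- \frac{i \sqrt{3}}{6}\right) = \frac{28711}{7798} - \frac{106 i \sqrt{3}}{3}$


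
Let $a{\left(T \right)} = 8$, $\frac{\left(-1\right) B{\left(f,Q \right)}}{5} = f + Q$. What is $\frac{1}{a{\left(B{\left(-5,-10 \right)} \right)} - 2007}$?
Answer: $- \frac{1}{1999} \approx -0.00050025$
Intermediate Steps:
$B{\left(f,Q \right)} = - 5 Q - 5 f$ ($B{\left(f,Q \right)} = - 5 \left(f + Q\right) = - 5 \left(Q + f\right) = - 5 Q - 5 f$)
$\frac{1}{a{\left(B{\left(-5,-10 \right)} \right)} - 2007} = \frac{1}{8 - 2007} = \frac{1}{-1999} = - \frac{1}{1999}$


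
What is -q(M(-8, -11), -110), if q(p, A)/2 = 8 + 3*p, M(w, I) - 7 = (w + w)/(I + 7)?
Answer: -82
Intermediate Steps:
M(w, I) = 7 + 2*w/(7 + I) (M(w, I) = 7 + (w + w)/(I + 7) = 7 + (2*w)/(7 + I) = 7 + 2*w/(7 + I))
q(p, A) = 16 + 6*p (q(p, A) = 2*(8 + 3*p) = 16 + 6*p)
-q(M(-8, -11), -110) = -(16 + 6*((49 + 2*(-8) + 7*(-11))/(7 - 11))) = -(16 + 6*((49 - 16 - 77)/(-4))) = -(16 + 6*(-¼*(-44))) = -(16 + 6*11) = -(16 + 66) = -1*82 = -82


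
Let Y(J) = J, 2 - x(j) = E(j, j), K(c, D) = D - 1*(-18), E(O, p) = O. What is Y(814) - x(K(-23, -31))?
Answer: 799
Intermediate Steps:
K(c, D) = 18 + D (K(c, D) = D + 18 = 18 + D)
x(j) = 2 - j
Y(814) - x(K(-23, -31)) = 814 - (2 - (18 - 31)) = 814 - (2 - 1*(-13)) = 814 - (2 + 13) = 814 - 1*15 = 814 - 15 = 799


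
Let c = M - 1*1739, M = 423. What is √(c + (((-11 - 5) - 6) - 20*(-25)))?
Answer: I*√838 ≈ 28.948*I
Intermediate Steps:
c = -1316 (c = 423 - 1*1739 = 423 - 1739 = -1316)
√(c + (((-11 - 5) - 6) - 20*(-25))) = √(-1316 + (((-11 - 5) - 6) - 20*(-25))) = √(-1316 + ((-16 - 6) + 500)) = √(-1316 + (-22 + 500)) = √(-1316 + 478) = √(-838) = I*√838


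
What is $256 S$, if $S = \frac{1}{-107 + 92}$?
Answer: $- \frac{256}{15} \approx -17.067$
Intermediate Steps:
$S = - \frac{1}{15}$ ($S = \frac{1}{-15} = - \frac{1}{15} \approx -0.066667$)
$256 S = 256 \left(- \frac{1}{15}\right) = - \frac{256}{15}$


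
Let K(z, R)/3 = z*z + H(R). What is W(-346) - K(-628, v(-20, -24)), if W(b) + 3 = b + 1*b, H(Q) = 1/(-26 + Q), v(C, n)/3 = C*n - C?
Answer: -1744990481/1474 ≈ -1.1838e+6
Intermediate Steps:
v(C, n) = -3*C + 3*C*n (v(C, n) = 3*(C*n - C) = 3*(-C + C*n) = -3*C + 3*C*n)
K(z, R) = 3*z**2 + 3/(-26 + R) (K(z, R) = 3*(z*z + 1/(-26 + R)) = 3*(z**2 + 1/(-26 + R)) = 3*z**2 + 3/(-26 + R))
W(b) = -3 + 2*b (W(b) = -3 + (b + 1*b) = -3 + (b + b) = -3 + 2*b)
W(-346) - K(-628, v(-20, -24)) = (-3 + 2*(-346)) - 3*(1 + (-628)**2*(-26 + 3*(-20)*(-1 - 24)))/(-26 + 3*(-20)*(-1 - 24)) = (-3 - 692) - 3*(1 + 394384*(-26 + 3*(-20)*(-25)))/(-26 + 3*(-20)*(-25)) = -695 - 3*(1 + 394384*(-26 + 1500))/(-26 + 1500) = -695 - 3*(1 + 394384*1474)/1474 = -695 - 3*(1 + 581322016)/1474 = -695 - 3*581322017/1474 = -695 - 1*1743966051/1474 = -695 - 1743966051/1474 = -1744990481/1474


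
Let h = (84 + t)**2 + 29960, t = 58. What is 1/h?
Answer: 1/50124 ≈ 1.9951e-5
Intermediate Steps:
h = 50124 (h = (84 + 58)**2 + 29960 = 142**2 + 29960 = 20164 + 29960 = 50124)
1/h = 1/50124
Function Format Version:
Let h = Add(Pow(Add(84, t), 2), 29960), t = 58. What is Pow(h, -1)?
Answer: Rational(1, 50124) ≈ 1.9951e-5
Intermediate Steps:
h = 50124 (h = Add(Pow(Add(84, 58), 2), 29960) = Add(Pow(142, 2), 29960) = Add(20164, 29960) = 50124)
Pow(h, -1) = Pow(50124, -1) = Rational(1, 50124)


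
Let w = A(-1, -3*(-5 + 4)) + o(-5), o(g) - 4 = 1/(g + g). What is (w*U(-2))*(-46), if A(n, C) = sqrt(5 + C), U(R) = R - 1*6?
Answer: 7176/5 + 736*sqrt(2) ≈ 2476.1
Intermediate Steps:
o(g) = 4 + 1/(2*g) (o(g) = 4 + 1/(g + g) = 4 + 1/(2*g))
U(R) = -6 + R (U(R) = R - 6 = -6 + R)
w = 39/10 + 2*sqrt(2) (w = sqrt(5 - 3*(-5 + 4)) + (4 + (1/2)/(-5)) = sqrt(5 - 3*(-1)) + (4 + (1/2)*(-1/5)) = sqrt(5 + 3) + (4 - 1/10) = sqrt(8) + 39/10 = 2*sqrt(2) + 39/10 = 39/10 + 2*sqrt(2) ≈ 6.7284)
(w*U(-2))*(-46) = ((39/10 + 2*sqrt(2))*(-6 - 2))*(-46) = ((39/10 + 2*sqrt(2))*(-8))*(-46) = (-156/5 - 16*sqrt(2))*(-46) = 7176/5 + 736*sqrt(2)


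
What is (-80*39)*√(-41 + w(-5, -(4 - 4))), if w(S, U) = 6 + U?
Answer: -3120*I*√35 ≈ -18458.0*I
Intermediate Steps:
(-80*39)*√(-41 + w(-5, -(4 - 4))) = (-80*39)*√(-41 + (6 - (4 - 4))) = -3120*√(-41 + (6 - 1*0)) = -3120*√(-41 + (6 + 0)) = -3120*√(-41 + 6) = -3120*I*√35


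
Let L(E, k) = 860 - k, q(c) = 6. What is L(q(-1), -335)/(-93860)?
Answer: -239/18772 ≈ -0.012732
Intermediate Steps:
L(q(-1), -335)/(-93860) = (860 - 1*(-335))/(-93860) = (860 + 335)*(-1/93860) = 1195*(-1/93860) = -239/18772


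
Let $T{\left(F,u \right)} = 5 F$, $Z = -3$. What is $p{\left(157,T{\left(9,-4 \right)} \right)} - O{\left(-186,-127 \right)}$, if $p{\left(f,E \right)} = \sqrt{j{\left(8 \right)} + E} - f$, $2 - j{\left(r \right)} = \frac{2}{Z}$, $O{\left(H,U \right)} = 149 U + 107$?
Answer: $18659 + \frac{\sqrt{429}}{3} \approx 18666.0$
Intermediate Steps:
$O{\left(H,U \right)} = 107 + 149 U$
$j{\left(r \right)} = \frac{8}{3}$ ($j{\left(r \right)} = 2 - \frac{2}{-3} = 2 - 2 \left(- \frac{1}{3}\right) = 2 - - \frac{2}{3} = 2 + \frac{2}{3} = \frac{8}{3}$)
$p{\left(f,E \right)} = \sqrt{\frac{8}{3} + E} - f$
$p{\left(157,T{\left(9,-4 \right)} \right)} - O{\left(-186,-127 \right)} = \left(\left(-1\right) 157 + \frac{\sqrt{24 + 9 \cdot 5 \cdot 9}}{3}\right) - \left(107 + 149 \left(-127\right)\right) = \left(-157 + \frac{\sqrt{24 + 9 \cdot 45}}{3}\right) - \left(107 - 18923\right) = \left(-157 + \frac{\sqrt{24 + 405}}{3}\right) - -18816 = \left(-157 + \frac{\sqrt{429}}{3}\right) + 18816 = 18659 + \frac{\sqrt{429}}{3}$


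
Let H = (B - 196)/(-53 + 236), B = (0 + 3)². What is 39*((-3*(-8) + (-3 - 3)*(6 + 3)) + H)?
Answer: -73801/61 ≈ -1209.9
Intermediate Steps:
B = 9 (B = 3² = 9)
H = -187/183 (H = (9 - 196)/(-53 + 236) = -187/183 ≈ -1.0219)
39*((-3*(-8) + (-3 - 3)*(6 + 3)) + H) = 39*((-3*(-8) + (-3 - 3)*(6 + 3)) - 187/183) = 39*((24 - 6*9) - 187/183) = 39*((24 - 54) - 187/183) = 39*(-30 - 187/183) = 39*(-5677/183) = -73801/61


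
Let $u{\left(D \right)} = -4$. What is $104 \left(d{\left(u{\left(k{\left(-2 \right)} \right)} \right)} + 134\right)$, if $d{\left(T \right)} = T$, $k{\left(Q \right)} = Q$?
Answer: $13520$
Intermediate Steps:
$104 \left(d{\left(u{\left(k{\left(-2 \right)} \right)} \right)} + 134\right) = 104 \left(-4 + 134\right) = 104 \cdot 130 = 13520$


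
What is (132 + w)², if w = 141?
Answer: 74529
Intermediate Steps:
(132 + w)² = (132 + 141)² = 273² = 74529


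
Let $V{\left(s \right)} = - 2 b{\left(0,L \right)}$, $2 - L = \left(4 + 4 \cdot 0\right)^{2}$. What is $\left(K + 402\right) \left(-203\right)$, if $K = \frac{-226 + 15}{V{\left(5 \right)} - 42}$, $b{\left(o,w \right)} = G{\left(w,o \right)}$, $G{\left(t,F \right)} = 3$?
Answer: $- \frac{3959921}{48} \approx -82498.0$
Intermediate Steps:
$L = -14$ ($L = 2 - \left(4 + 4 \cdot 0\right)^{2} = 2 - \left(4 + 0\right)^{2} = 2 - 4^{2} = 2 - 16 = -14$)
$b{\left(o,w \right)} = 3$
$V{\left(s \right)} = -6$ ($V{\left(s \right)} = \left(-2\right) 3 = -6$)
$K = \frac{211}{48}$ ($K = \frac{-226 + 15}{-6 - 42} = - \frac{211}{-48} = \left(-211\right) \left(- \frac{1}{48}\right) = \frac{211}{48} \approx 4.3958$)
$\left(K + 402\right) \left(-203\right) = \left(\frac{211}{48} + 402\right) \left(-203\right) = \frac{19507}{48} \left(-203\right) = - \frac{3959921}{48}$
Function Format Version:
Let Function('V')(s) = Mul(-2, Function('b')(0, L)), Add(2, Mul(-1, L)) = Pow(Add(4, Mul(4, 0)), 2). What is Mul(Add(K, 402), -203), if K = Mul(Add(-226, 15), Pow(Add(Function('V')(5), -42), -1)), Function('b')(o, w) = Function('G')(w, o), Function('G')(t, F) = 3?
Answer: Rational(-3959921, 48) ≈ -82498.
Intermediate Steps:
L = -14 (L = Add(2, Mul(-1, Pow(Add(4, Mul(4, 0)), 2))) = Add(2, Mul(-1, Pow(Add(4, 0), 2))) = Add(2, Mul(-1, Pow(4, 2))) = Add(2, Mul(-1, 16)) = Add(2, -16) = -14)
Function('b')(o, w) = 3
Function('V')(s) = -6 (Function('V')(s) = Mul(-2, 3) = -6)
K = Rational(211, 48) (K = Mul(Add(-226, 15), Pow(Add(-6, -42), -1)) = Mul(-211, Pow(-48, -1)) = Mul(-211, Rational(-1, 48)) = Rational(211, 48) ≈ 4.3958)
Mul(Add(K, 402), -203) = Mul(Add(Rational(211, 48), 402), -203) = Mul(Rational(19507, 48), -203) = Rational(-3959921, 48)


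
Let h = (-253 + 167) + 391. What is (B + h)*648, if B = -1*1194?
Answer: -576072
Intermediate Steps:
h = 305 (h = -86 + 391 = 305)
B = -1194
(B + h)*648 = (-1194 + 305)*648 = -889*648 = -576072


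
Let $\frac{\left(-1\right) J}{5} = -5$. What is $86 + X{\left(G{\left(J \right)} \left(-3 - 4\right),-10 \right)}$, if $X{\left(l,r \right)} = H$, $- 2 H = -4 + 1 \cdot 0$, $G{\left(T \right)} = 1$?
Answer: $88$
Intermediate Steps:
$J = 25$ ($J = \left(-5\right) \left(-5\right) = 25$)
$H = 2$ ($H = - \frac{-4 + 1 \cdot 0}{2} = - \frac{-4 + 0}{2} = \left(- \frac{1}{2}\right) \left(-4\right) = 2$)
$X{\left(l,r \right)} = 2$
$86 + X{\left(G{\left(J \right)} \left(-3 - 4\right),-10 \right)} = 86 + 2 = 88$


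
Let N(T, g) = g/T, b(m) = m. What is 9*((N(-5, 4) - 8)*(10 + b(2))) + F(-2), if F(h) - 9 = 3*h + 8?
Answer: -4697/5 ≈ -939.40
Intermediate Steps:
F(h) = 17 + 3*h (F(h) = 9 + (3*h + 8) = 9 + (8 + 3*h) = 17 + 3*h)
9*((N(-5, 4) - 8)*(10 + b(2))) + F(-2) = 9*((4/(-5) - 8)*(10 + 2)) + (17 + 3*(-2)) = 9*((4*(-1/5) - 8)*12) + (17 - 6) = 9*((-4/5 - 8)*12) + 11 = 9*(-44/5*12) + 11 = 9*(-528/5) + 11 = -4752/5 + 11 = -4697/5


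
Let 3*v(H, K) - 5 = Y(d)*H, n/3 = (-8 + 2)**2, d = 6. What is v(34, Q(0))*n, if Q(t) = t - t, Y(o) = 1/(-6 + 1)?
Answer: -324/5 ≈ -64.800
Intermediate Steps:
Y(o) = -1/5 (Y(o) = 1/(-5) = -1/5)
n = 108 (n = 3*(-8 + 2)**2 = 3*(-6)**2 = 3*36 = 108)
Q(t) = 0
v(H, K) = 5/3 - H/15 (v(H, K) = 5/3 + (-H/5)/3 = 5/3 - H/15)
v(34, Q(0))*n = (5/3 - 1/15*34)*108 = (5/3 - 34/15)*108 = -3/5*108 = -324/5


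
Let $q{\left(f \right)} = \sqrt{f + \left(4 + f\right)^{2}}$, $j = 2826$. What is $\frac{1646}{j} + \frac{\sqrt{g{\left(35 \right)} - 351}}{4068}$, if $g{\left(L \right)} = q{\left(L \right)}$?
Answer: $\frac{823}{1413} + \frac{\sqrt{-351 + 2 \sqrt{389}}}{4068} \approx 0.58245 + 0.004339 i$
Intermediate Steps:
$g{\left(L \right)} = \sqrt{L + \left(4 + L\right)^{2}}$
$\frac{1646}{j} + \frac{\sqrt{g{\left(35 \right)} - 351}}{4068} = \frac{1646}{2826} + \frac{\sqrt{\sqrt{35 + \left(4 + 35\right)^{2}} - 351}}{4068} = 1646 \cdot \frac{1}{2826} + \sqrt{\sqrt{35 + 39^{2}} - 351} \cdot \frac{1}{4068} = \frac{823}{1413} + \sqrt{\sqrt{35 + 1521} - 351} \cdot \frac{1}{4068} = \frac{823}{1413} + \sqrt{\sqrt{1556} - 351} \cdot \frac{1}{4068} = \frac{823}{1413} + \sqrt{2 \sqrt{389} - 351} \cdot \frac{1}{4068} = \frac{823}{1413} + \sqrt{-351 + 2 \sqrt{389}} \cdot \frac{1}{4068} = \frac{823}{1413} + \frac{\sqrt{-351 + 2 \sqrt{389}}}{4068}$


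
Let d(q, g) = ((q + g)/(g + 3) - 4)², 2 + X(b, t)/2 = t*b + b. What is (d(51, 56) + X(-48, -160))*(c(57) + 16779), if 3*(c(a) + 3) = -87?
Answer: 889880331647/3481 ≈ 2.5564e+8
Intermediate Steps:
X(b, t) = -4 + 2*b + 2*b*t (X(b, t) = -4 + 2*(t*b + b) = -4 + 2*(b*t + b) = -4 + 2*(b + b*t) = -4 + (2*b + 2*b*t) = -4 + 2*b + 2*b*t)
c(a) = -32 (c(a) = -3 + (⅓)*(-87) = -3 - 29 = -32)
d(q, g) = (-4 + (g + q)/(3 + g))² (d(q, g) = ((g + q)/(3 + g) - 4)² = (-4 + (g + q)/(3 + g))²)
(d(51, 56) + X(-48, -160))*(c(57) + 16779) = ((12 - 1*51 + 3*56)²/(3 + 56)² + (-4 + 2*(-48) + 2*(-48)*(-160)))*(-32 + 16779) = ((12 - 51 + 168)²/59² + (-4 - 96 + 15360))*16747 = ((1/3481)*129² + 15260)*16747 = ((1/3481)*16641 + 15260)*16747 = (16641/3481 + 15260)*16747 = (53136701/3481)*16747 = 889880331647/3481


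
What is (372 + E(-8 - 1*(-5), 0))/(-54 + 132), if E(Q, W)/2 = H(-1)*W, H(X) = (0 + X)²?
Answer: 62/13 ≈ 4.7692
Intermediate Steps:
H(X) = X²
E(Q, W) = 2*W (E(Q, W) = 2*((-1)²*W) = 2*(1*W) = 2*W)
(372 + E(-8 - 1*(-5), 0))/(-54 + 132) = (372 + 2*0)/(-54 + 132) = (372 + 0)/78 = 372*(1/78) = 62/13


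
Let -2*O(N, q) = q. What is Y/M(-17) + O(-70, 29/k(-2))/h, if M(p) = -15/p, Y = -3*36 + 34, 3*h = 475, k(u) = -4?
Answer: -955819/11400 ≈ -83.844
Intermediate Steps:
O(N, q) = -q/2
h = 475/3 (h = (1/3)*475 = 475/3 ≈ 158.33)
Y = -74 (Y = -108 + 34 = -74)
Y/M(-17) + O(-70, 29/k(-2))/h = -74/((-15/(-17))) + (-29/(2*(-4)))/(475/3) = -74/((-15*(-1/17))) - 29*(-1)/(2*4)*(3/475) = -74/15/17 - 1/2*(-29/4)*(3/475) = -74*17/15 + (29/8)*(3/475) = -1258/15 + 87/3800 = -955819/11400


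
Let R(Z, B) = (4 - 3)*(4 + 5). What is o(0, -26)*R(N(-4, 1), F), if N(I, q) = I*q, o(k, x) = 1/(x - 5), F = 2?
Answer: -9/31 ≈ -0.29032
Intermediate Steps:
o(k, x) = 1/(-5 + x)
R(Z, B) = 9 (R(Z, B) = 1*9 = 9)
o(0, -26)*R(N(-4, 1), F) = 9/(-5 - 26) = 9/(-31) = -1/31*9 = -9/31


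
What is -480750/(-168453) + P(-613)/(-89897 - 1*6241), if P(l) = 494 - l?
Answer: 1704883927/599804982 ≈ 2.8424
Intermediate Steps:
-480750/(-168453) + P(-613)/(-89897 - 1*6241) = -480750/(-168453) + (494 - 1*(-613))/(-89897 - 1*6241) = -480750*(-1/168453) + (494 + 613)/(-89897 - 6241) = 160250/56151 + 1107/(-96138) = 160250/56151 + 1107*(-1/96138) = 160250/56151 - 123/10682 = 1704883927/599804982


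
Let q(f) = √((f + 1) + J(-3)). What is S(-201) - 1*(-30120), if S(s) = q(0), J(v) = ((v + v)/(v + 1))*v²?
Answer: 30120 + 2*√7 ≈ 30125.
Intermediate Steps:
J(v) = 2*v³/(1 + v) (J(v) = ((2*v)/(1 + v))*v² = (2*v/(1 + v))*v² = 2*v³/(1 + v))
q(f) = √(28 + f) (q(f) = √((f + 1) + 2*(-3)³/(1 - 3)) = √((1 + f) + 2*(-27)/(-2)) = √((1 + f) + 2*(-27)*(-½)) = √((1 + f) + 27) = √(28 + f))
S(s) = 2*√7 (S(s) = √(28 + 0) = √28 = 2*√7)
S(-201) - 1*(-30120) = 2*√7 - 1*(-30120) = 2*√7 + 30120 = 30120 + 2*√7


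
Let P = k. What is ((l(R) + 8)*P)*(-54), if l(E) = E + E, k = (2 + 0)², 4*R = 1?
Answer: -1836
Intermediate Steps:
R = ¼ (R = (¼)*1 = ¼ ≈ 0.25000)
k = 4 (k = 2² = 4)
P = 4
l(E) = 2*E
((l(R) + 8)*P)*(-54) = ((2*(¼) + 8)*4)*(-54) = ((½ + 8)*4)*(-54) = ((17/2)*4)*(-54) = 34*(-54) = -1836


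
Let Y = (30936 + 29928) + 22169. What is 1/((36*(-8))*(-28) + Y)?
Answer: 1/91097 ≈ 1.0977e-5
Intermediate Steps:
Y = 83033 (Y = 60864 + 22169 = 83033)
1/((36*(-8))*(-28) + Y) = 1/((36*(-8))*(-28) + 83033) = 1/(-288*(-28) + 83033) = 1/(8064 + 83033) = 1/91097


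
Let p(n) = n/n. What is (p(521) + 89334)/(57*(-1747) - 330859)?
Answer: -89335/430438 ≈ -0.20754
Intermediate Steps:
p(n) = 1
(p(521) + 89334)/(57*(-1747) - 330859) = (1 + 89334)/(57*(-1747) - 330859) = 89335/(-99579 - 330859) = 89335/(-430438) = 89335*(-1/430438) = -89335/430438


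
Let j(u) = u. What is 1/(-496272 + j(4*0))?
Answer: -1/496272 ≈ -2.0150e-6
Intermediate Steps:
1/(-496272 + j(4*0)) = 1/(-496272 + 4*0) = 1/(-496272 + 0) = 1/(-496272) = -1/496272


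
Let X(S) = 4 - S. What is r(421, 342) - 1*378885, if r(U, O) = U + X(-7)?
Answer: -378453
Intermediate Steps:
r(U, O) = 11 + U (r(U, O) = U + (4 - 1*(-7)) = U + (4 + 7) = U + 11 = 11 + U)
r(421, 342) - 1*378885 = (11 + 421) - 1*378885 = 432 - 378885 = -378453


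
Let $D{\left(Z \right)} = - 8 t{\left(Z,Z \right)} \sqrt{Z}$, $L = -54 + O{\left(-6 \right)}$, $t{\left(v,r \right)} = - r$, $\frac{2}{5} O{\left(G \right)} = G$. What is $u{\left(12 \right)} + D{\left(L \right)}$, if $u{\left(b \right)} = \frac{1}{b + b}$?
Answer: $\frac{1}{24} - 552 i \sqrt{69} \approx 0.041667 - 4585.3 i$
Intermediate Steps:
$O{\left(G \right)} = \frac{5 G}{2}$
$u{\left(b \right)} = \frac{1}{2 b}$
$L = -69$ ($L = -54 + \frac{5}{2} \left(-6\right) = -54 - 15 = -69$)
$D{\left(Z \right)} = 8 Z^{\frac{3}{2}}$ ($D{\left(Z \right)} = - 8 - Z \sqrt{Z} = - 8 \left(- Z^{\frac{3}{2}}\right) = 8 Z^{\frac{3}{2}}$)
$u{\left(12 \right)} + D{\left(L \right)} = \frac{1}{2 \cdot 12} + 8 \left(-69\right)^{\frac{3}{2}} = \frac{1}{2} \cdot \frac{1}{12} + 8 \left(- 69 i \sqrt{69}\right) = \frac{1}{24} - 552 i \sqrt{69}$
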